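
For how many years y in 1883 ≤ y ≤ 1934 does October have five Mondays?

24

October has 31 days; it has five Mondays when Monday falls among the first (month-length − 28) days — i.e. when October 1 is one of Monday/Sunday/Saturday.
October 1 by year: 1883:Mon✓ 1884:Wed 1885:Thu 1886:Fri 1887:Sat✓ 1888:Mon✓ 1889:Tue 1890:Wed 1891:Thu 1892:Sat✓ 1893:Sun✓ 1894:Mon✓ 1895:Tue 1896:Thu 1897:Fri …(22 more)… 1920:Fri 1921:Sat✓ 1922:Sun✓ 1923:Mon✓ 1924:Wed 1925:Thu 1926:Fri 1927:Sat✓ 1928:Mon✓ 1929:Tue 1930:Wed 1931:Thu 1932:Sat✓ 1933:Sun✓ 1934:Mon✓
Years with five Mondays: 1883, 1887, 1888, 1892, 1893, 1894, 1898, 1899, 1900, 1904, 1905, 1906, 1910, 1911, 1916, 1917, 1921, 1922, 1923, 1927, 1928, 1932, 1933, 1934 → 24.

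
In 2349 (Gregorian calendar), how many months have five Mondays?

4

A month of length L has five Mondays iff its first Monday is on day ≤ L−28 (so day 1–3 in a 31-day month, 1–2 in a 30-day month, day 1 in a leap February).
Checking each month of 2349: Jan starts Sat (31d) ✓; Feb starts Tue (28d); Mar starts Tue (31d); Apr starts Fri (30d); May starts Sun (31d) ✓; Jun starts Wed (30d); Jul starts Fri (31d); Aug starts Mon (31d) ✓; Sep starts Thu (30d); Oct starts Sat (31d) ✓; Nov starts Tue (30d); Dec starts Thu (31d).
Five-Monday months: January, May, August, October → 4.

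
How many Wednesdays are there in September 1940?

4

September 1940 has 30 days and begins on Sunday.
The first Wednesday is September 4.
Wednesdays fall on 4, 11, 18, 25 — that's 4.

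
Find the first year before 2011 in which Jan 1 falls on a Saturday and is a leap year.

2000

Jan 1 advances by 2 weekdays after a leap year and by 1 after a common year.
2011: Jan 1 is Saturday.
2010: Friday
2009: Thursday
2008: Tuesday (leap)
2007: Monday
2006: Sunday
2005: Saturday
2004: Thursday (leap)
2003: Wednesday
2002: Tuesday
2001: Monday
2000: Saturday (leap)
2000 begins on a Saturday and is a leap year.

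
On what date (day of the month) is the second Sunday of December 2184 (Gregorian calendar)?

December 1, 2184 is a Wednesday, so the first Sunday is the 5th.
The second Sunday is 5 + 7 = 12.

12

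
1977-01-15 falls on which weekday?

January 1, 1977 is a Saturday.
January 15 is day 15 of the year, i.e. 14 days after Jan 1.
14 mod 7 = 0, so advance 0 weekdays from Saturday: Saturday.

Saturday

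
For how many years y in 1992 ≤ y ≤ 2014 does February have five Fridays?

February has 28 days (29 in leap years); it has five Fridays when Friday falls among the first (month-length − 28) days — i.e. when February 1 is Friday in a leap year (never in a common year).
February 1 by year: 1992:Sat 1993:Mon 1994:Tue 1995:Wed 1996:Thu 1997:Sat 1998:Sun 1999:Mon 2000:Tue 2001:Thu 2002:Fri 2003:Sat 2004:Sun 2005:Tue 2006:Wed 2007:Thu 2008:Fri✓ 2009:Sun 2010:Mon 2011:Tue 2012:Wed 2013:Fri 2014:Sat
Years with five Fridays: 2008 → 1.

1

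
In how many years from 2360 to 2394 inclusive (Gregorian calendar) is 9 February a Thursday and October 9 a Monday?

Check each year's weekday for 9 February and October 9:
  2360: Tue/Sun  2361: Thu/Mon ✓  2362: Fri/Tue  2363: Sat/Wed  2364: Sun/Fri  2365: Tue/Sat  2366: Wed/Sun  2367: Thu/Mon ✓  2368: Fri/Wed  2369: Sun/Thu  2370: Mon/Fri  2371: Tue/Sat  2372: Wed/Mon  2373: Fri/Tue  …(7 more)…  2381: Mon/Fri  2382: Tue/Sat  2383: Wed/Sun  2384: Thu/Tue  2385: Sat/Wed  2386: Sun/Thu  2387: Mon/Fri  2388: Tue/Sun  2389: Thu/Mon ✓  2390: Fri/Tue  2391: Sat/Wed  2392: Sun/Fri  2393: Tue/Sat  2394: Wed/Sun
Both conditions hold in: 2361, 2367, 2378, 2389 — 4.

4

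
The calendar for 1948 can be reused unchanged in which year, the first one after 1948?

1976

Two years share a calendar iff Jan 1 falls on the same weekday and both are leap or both are common. 1948: Jan 1 is Thursday, leap year.
1949: Jan 1 Saturday, common
1950: Jan 1 Sunday, common
1951: Jan 1 Monday, common
1952: Jan 1 Tuesday, leap
1953: Jan 1 Thursday, common
1954: Jan 1 Friday, common
1955: Jan 1 Saturday, common
1956: Jan 1 Sunday, leap
1957: Jan 1 Tuesday, common
1958: Jan 1 Wednesday, common
1959: Jan 1 Thursday, common
1960: Jan 1 Friday, leap
1961: Jan 1 Sunday, common
1962: Jan 1 Monday, common
1963: Jan 1 Tuesday, common
1964: Jan 1 Wednesday, leap
1965: Jan 1 Friday, common
1966: Jan 1 Saturday, common
1967: Jan 1 Sunday, common
1968: Jan 1 Monday, leap
1969: Jan 1 Wednesday, common
1970: Jan 1 Thursday, common
1971: Jan 1 Friday, common
1972: Jan 1 Saturday, leap
1973: Jan 1 Monday, common
1974: Jan 1 Tuesday, common
1975: Jan 1 Wednesday, common
1976: Jan 1 Thursday, leap
1976 matches on both conditions.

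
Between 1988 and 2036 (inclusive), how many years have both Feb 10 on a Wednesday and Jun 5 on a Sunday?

2

Check each year's weekday for Feb 10 and Jun 5:
  1988: Wed/Sun ✓  1989: Fri/Mon  1990: Sat/Tue  1991: Sun/Wed  1992: Mon/Fri  1993: Wed/Sat  1994: Thu/Sun  1995: Fri/Mon  1996: Sat/Wed  1997: Mon/Thu  1998: Tue/Fri  1999: Wed/Sat  2000: Thu/Mon  2001: Sat/Tue  …(21 more)…  2023: Fri/Mon  2024: Sat/Wed  2025: Mon/Thu  2026: Tue/Fri  2027: Wed/Sat  2028: Thu/Mon  2029: Sat/Tue  2030: Sun/Wed  2031: Mon/Thu  2032: Tue/Sat  2033: Thu/Sun  2034: Fri/Mon  2035: Sat/Tue  2036: Sun/Thu
Both conditions hold in: 1988, 2016 — 2.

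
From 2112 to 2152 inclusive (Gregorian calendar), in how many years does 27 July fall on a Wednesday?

6

Track 27 July's weekday year by year (advancing +1, or +2 across a Feb 29):
  2112: Wed ✓  2113: Thu (+1)  2114: Fri (+1)  2115: Sat (+1)  2116: Mon (+2)
  2117: Tue (+1)  2118: Wed (+1) ✓  2119: Thu (+1)  2120: Sat (+2)  2121: Sun (+1)
  2122: Mon (+1)  2123: Tue (+1)  2124: Thu (+2)  2125: Fri (+1)  … (13 more years) …
  2139: Mon (+1)  2140: Wed (+2) ✓  2141: Thu (+1)  2142: Fri (+1)  2143: Sat (+1)
  2144: Mon (+2)  2145: Tue (+1)  2146: Wed (+1) ✓  2147: Thu (+1)  2148: Sat (+2)
  2149: Sun (+1)  2150: Mon (+1)  2151: Tue (+1)  2152: Thu (+2)
Wednesday years: 2112, 2118, 2129, 2135, 2140, 2146 — 6 in total.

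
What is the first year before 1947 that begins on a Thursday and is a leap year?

Jan 1 advances by 2 weekdays after a leap year and by 1 after a common year.
1947: Jan 1 is Wednesday.
1946: Tuesday
1945: Monday
1944: Saturday (leap)
1943: Friday
1942: Thursday
1941: Wednesday
1940: Monday (leap)
1939: Sunday
1938: Saturday
1937: Friday
1936: Wednesday (leap)
1935: Tuesday
1934: Monday
1933: Sunday
1932: Friday (leap)
1931: Thursday
1930: Wednesday
1929: Tuesday
1928: Sunday (leap)
1927: Saturday
1926: Friday
1925: Thursday
1924: Tuesday (leap)
1923: Monday
1922: Sunday
1921: Saturday
1920: Thursday (leap)
1920 begins on a Thursday and is a leap year.

1920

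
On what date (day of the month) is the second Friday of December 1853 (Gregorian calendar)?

9

December 1, 1853 is a Thursday, so the first Friday is the 2nd.
The second Friday is 2 + 7 = 9.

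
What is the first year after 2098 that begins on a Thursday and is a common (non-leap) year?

2099

Jan 1 advances by 2 weekdays after a leap year and by 1 after a common year.
2098: Jan 1 is Wednesday.
2099: Thursday
2099 begins on a Thursday and is a common year.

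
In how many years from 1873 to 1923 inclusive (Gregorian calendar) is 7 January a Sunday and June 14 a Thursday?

Check each year's weekday for 7 January and June 14:
  1873: Tue/Sat  1874: Wed/Sun  1875: Thu/Mon  1876: Fri/Wed  1877: Sun/Thu ✓  1878: Mon/Fri  1879: Tue/Sat  1880: Wed/Mon  1881: Fri/Tue  1882: Sat/Wed  1883: Sun/Thu ✓  1884: Mon/Sat  1885: Wed/Sun  1886: Thu/Mon  …(23 more)…  1910: Fri/Tue  1911: Sat/Wed  1912: Sun/Fri  1913: Tue/Sat  1914: Wed/Sun  1915: Thu/Mon  1916: Fri/Wed  1917: Sun/Thu ✓  1918: Mon/Fri  1919: Tue/Sat  1920: Wed/Mon  1921: Fri/Tue  1922: Sat/Wed  1923: Sun/Thu ✓
Both conditions hold in: 1877, 1883, 1894, 1900, 1906, 1917, 1923 — 7.

7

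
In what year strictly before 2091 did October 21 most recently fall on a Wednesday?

2082

From one year to the next, a fixed date's weekday advances by 1, or by 2 when a Feb 29 lies between the two dates.
2091: October 21 is Sunday.
2090: Saturday (−1)
2089: Friday (−1)
2088: Thursday (−1)
2087: Tuesday (−2)
2086: Monday (−1)
2085: Sunday (−1)
2084: Saturday (−1)
2083: Thursday (−2)
2082: Wednesday (−1)
October 21 falls on a Wednesday in 2082.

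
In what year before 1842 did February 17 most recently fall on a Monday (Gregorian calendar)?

From one year to the next, a fixed date's weekday advances by 1, or by 2 when a Feb 29 lies between the two dates.
1842: February 17 is Thursday.
1841: Wednesday (−1)
1840: Monday (−2)
February 17 falls on a Monday in 1840.

1840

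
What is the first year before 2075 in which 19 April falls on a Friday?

From one year to the next, a fixed date's weekday advances by 1, or by 2 when a Feb 29 lies between the two dates.
2075: April 19 is Friday.
2074: Thursday (−1)
2073: Wednesday (−1)
2072: Tuesday (−1)
2071: Sunday (−2)
2070: Saturday (−1)
2069: Friday (−1)
19 April falls on a Friday in 2069.

2069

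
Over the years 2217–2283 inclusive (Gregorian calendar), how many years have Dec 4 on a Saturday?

10

Track Dec 4's weekday year by year (advancing +1, or +2 across a Feb 29):
  2217: Thu  2218: Fri (+1)  2219: Sat (+1) ✓  2220: Mon (+2)  2221: Tue (+1)
  2222: Wed (+1)  2223: Thu (+1)  2224: Sat (+2) ✓  2225: Sun (+1)  2226: Mon (+1)
  2227: Tue (+1)  2228: Thu (+2)  2229: Fri (+1)  2230: Sat (+1) ✓  … (39 more years) …
  2270: Sun (+1)  2271: Mon (+1)  2272: Wed (+2)  2273: Thu (+1)  2274: Fri (+1)
  2275: Sat (+1) ✓  2276: Mon (+2)  2277: Tue (+1)  2278: Wed (+1)  2279: Thu (+1)
  2280: Sat (+2) ✓  2281: Sun (+1)  2282: Mon (+1)  2283: Tue (+1)
Saturday years: 2219, 2224, 2230, 2241, 2247, 2252, 2258, 2269, 2275, 2280 — 10 in total.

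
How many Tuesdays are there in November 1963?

4

November 1963 has 30 days and begins on Friday.
The first Tuesday is November 5.
Tuesdays fall on 5, 12, 19, 26 — that's 4.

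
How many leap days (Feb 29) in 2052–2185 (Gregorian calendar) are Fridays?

Leap years in 2052–2185: 33 of them.
Feb 29 weekday advances by 5 (mod 7) from one leap year to the next four years later (or differs when a century non-leap intervenes).
Leap-day weekdays: 2052:Thu 2056:Tue 2060:Sun 2064:Fri✓ 2068:Wed 2072:Mon 2076:Sat 2080:Thu 2084:Tue 2088:Sun 2092:Fri✓ 2096:Wed 2104:Fri✓ …(7 more)… 2136:Wed 2140:Mon 2144:Sat 2148:Thu 2152:Tue 2156:Sun 2160:Fri✓ 2164:Wed 2168:Mon 2172:Sat 2176:Thu 2180:Tue 2184:Sun
Friday: 2064, 2092, 2104, 2132, 2160 → 5.

5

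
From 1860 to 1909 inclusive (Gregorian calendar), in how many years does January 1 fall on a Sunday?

Track January 1's weekday year by year (advancing +1, or +2 across a Feb 29):
  1860: Sun ✓  1861: Tue (+2)  1862: Wed (+1)  1863: Thu (+1)  1864: Fri (+1)
  1865: Sun (+2) ✓  1866: Mon (+1)  1867: Tue (+1)  1868: Wed (+1)  1869: Fri (+2)
  1870: Sat (+1)  1871: Sun (+1) ✓  1872: Mon (+1)  1873: Wed (+2)  … (22 more years) …
  1896: Wed (+1)  1897: Fri (+2)  1898: Sat (+1)  1899: Sun (+1) ✓  1900: Mon (+1)
  1901: Tue (+1)  1902: Wed (+1)  1903: Thu (+1)  1904: Fri (+1)  1905: Sun (+2) ✓
  1906: Mon (+1)  1907: Tue (+1)  1908: Wed (+1)  1909: Fri (+2)
Sunday years: 1860, 1865, 1871, 1882, 1888, 1893, 1899, 1905 — 8 in total.

8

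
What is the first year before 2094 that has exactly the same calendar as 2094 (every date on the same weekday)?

2083

Two years share a calendar iff Jan 1 falls on the same weekday and both are leap or both are common. 2094: Jan 1 is Friday, common year.
2093: Jan 1 Thursday, common
2092: Jan 1 Tuesday, leap
2091: Jan 1 Monday, common
2090: Jan 1 Sunday, common
2089: Jan 1 Saturday, common
2088: Jan 1 Thursday, leap
2087: Jan 1 Wednesday, common
2086: Jan 1 Tuesday, common
2085: Jan 1 Monday, common
2084: Jan 1 Saturday, leap
2083: Jan 1 Friday, common
2083 matches on both conditions.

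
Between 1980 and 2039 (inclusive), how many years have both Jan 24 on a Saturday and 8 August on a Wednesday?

0

Check each year's weekday for Jan 24 and 8 August:
  1980: Thu/Fri  1981: Sat/Sat  1982: Sun/Sun  1983: Mon/Mon  1984: Tue/Wed  1985: Thu/Thu  1986: Fri/Fri  1987: Sat/Sat  1988: Sun/Mon  1989: Tue/Tue  1990: Wed/Wed  1991: Thu/Thu  1992: Fri/Sat  1993: Sun/Sun  …(32 more)…  2026: Sat/Sat  2027: Sun/Sun  2028: Mon/Tue  2029: Wed/Wed  2030: Thu/Thu  2031: Fri/Fri  2032: Sat/Sun  2033: Mon/Mon  2034: Tue/Tue  2035: Wed/Wed  2036: Thu/Fri  2037: Sat/Sat  2038: Sun/Sun  2039: Mon/Mon
Both conditions hold in: no year — 0.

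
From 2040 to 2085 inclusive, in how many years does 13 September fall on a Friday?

Track 13 September's weekday year by year (advancing +1, or +2 across a Feb 29):
  2040: Thu  2041: Fri (+1) ✓  2042: Sat (+1)  2043: Sun (+1)  2044: Tue (+2)
  2045: Wed (+1)  2046: Thu (+1)  2047: Fri (+1) ✓  2048: Sun (+2)  2049: Mon (+1)
  2050: Tue (+1)  2051: Wed (+1)  2052: Fri (+2) ✓  2053: Sat (+1)  … (18 more years) …
  2072: Tue (+2)  2073: Wed (+1)  2074: Thu (+1)  2075: Fri (+1) ✓  2076: Sun (+2)
  2077: Mon (+1)  2078: Tue (+1)  2079: Wed (+1)  2080: Fri (+2) ✓  2081: Sat (+1)
  2082: Sun (+1)  2083: Mon (+1)  2084: Wed (+2)  2085: Thu (+1)
Friday years: 2041, 2047, 2052, 2058, 2069, 2075, 2080 — 7 in total.

7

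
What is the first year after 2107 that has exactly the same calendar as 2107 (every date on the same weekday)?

2118

Two years share a calendar iff Jan 1 falls on the same weekday and both are leap or both are common. 2107: Jan 1 is Saturday, common year.
2108: Jan 1 Sunday, leap
2109: Jan 1 Tuesday, common
2110: Jan 1 Wednesday, common
2111: Jan 1 Thursday, common
2112: Jan 1 Friday, leap
2113: Jan 1 Sunday, common
2114: Jan 1 Monday, common
2115: Jan 1 Tuesday, common
2116: Jan 1 Wednesday, leap
2117: Jan 1 Friday, common
2118: Jan 1 Saturday, common
2118 matches on both conditions.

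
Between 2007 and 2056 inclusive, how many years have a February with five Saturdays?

February has 28 days (29 in leap years); it has five Saturdays when Saturday falls among the first (month-length − 28) days — i.e. when February 1 is Saturday in a leap year (never in a common year).
February 1 by year: 2007:Thu 2008:Fri 2009:Sun 2010:Mon 2011:Tue 2012:Wed 2013:Fri 2014:Sat 2015:Sun 2016:Mon 2017:Wed 2018:Thu 2019:Fri 2020:Sat✓ 2021:Mon …(20 more)… 2042:Sat 2043:Sun 2044:Mon 2045:Wed 2046:Thu 2047:Fri 2048:Sat✓ 2049:Mon 2050:Tue 2051:Wed 2052:Thu 2053:Sat 2054:Sun 2055:Mon 2056:Tue
Years with five Saturdays: 2020, 2048 → 2.

2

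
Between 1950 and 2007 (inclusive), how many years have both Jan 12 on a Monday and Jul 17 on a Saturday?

2

Check each year's weekday for Jan 12 and Jul 17:
  1950: Thu/Mon  1951: Fri/Tue  1952: Sat/Thu  1953: Mon/Fri  1954: Tue/Sat  1955: Wed/Sun  1956: Thu/Tue  1957: Sat/Wed  1958: Sun/Thu  1959: Mon/Fri  1960: Tue/Sun  1961: Thu/Mon  1962: Fri/Tue  1963: Sat/Wed  …(30 more)…  1994: Wed/Sun  1995: Thu/Mon  1996: Fri/Wed  1997: Sun/Thu  1998: Mon/Fri  1999: Tue/Sat  2000: Wed/Mon  2001: Fri/Tue  2002: Sat/Wed  2003: Sun/Thu  2004: Mon/Sat ✓  2005: Wed/Sun  2006: Thu/Mon  2007: Fri/Tue
Both conditions hold in: 1976, 2004 — 2.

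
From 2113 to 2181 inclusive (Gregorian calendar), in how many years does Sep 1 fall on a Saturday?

Track Sep 1's weekday year by year (advancing +1, or +2 across a Feb 29):
  2113: Fri  2114: Sat (+1) ✓  2115: Sun (+1)  2116: Tue (+2)  2117: Wed (+1)
  2118: Thu (+1)  2119: Fri (+1)  2120: Sun (+2)  2121: Mon (+1)  2122: Tue (+1)
  2123: Wed (+1)  2124: Fri (+2)  2125: Sat (+1) ✓  2126: Sun (+1)  … (41 more years) …
  2168: Thu (+2)  2169: Fri (+1)  2170: Sat (+1) ✓  2171: Sun (+1)  2172: Tue (+2)
  2173: Wed (+1)  2174: Thu (+1)  2175: Fri (+1)  2176: Sun (+2)  2177: Mon (+1)
  2178: Tue (+1)  2179: Wed (+1)  2180: Fri (+2)  2181: Sat (+1) ✓
Saturday years: 2114, 2125, 2131, 2136, 2142, 2153, 2159, 2164, 2170, 2181 — 10 in total.

10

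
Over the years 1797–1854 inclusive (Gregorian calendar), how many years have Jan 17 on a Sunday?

Track Jan 17's weekday year by year (advancing +1, or +2 across a Feb 29):
  1797: Tue  1798: Wed (+1)  1799: Thu (+1)  1800: Fri (+1)  1801: Sat (+1)
  1802: Sun (+1) ✓  1803: Mon (+1)  1804: Tue (+1)  1805: Thu (+2)  1806: Fri (+1)
  1807: Sat (+1)  1808: Sun (+1) ✓  1809: Tue (+2)  1810: Wed (+1)  … (30 more years) …
  1841: Sun (+2) ✓  1842: Mon (+1)  1843: Tue (+1)  1844: Wed (+1)  1845: Fri (+2)
  1846: Sat (+1)  1847: Sun (+1) ✓  1848: Mon (+1)  1849: Wed (+2)  1850: Thu (+1)
  1851: Fri (+1)  1852: Sat (+1)  1853: Mon (+2)  1854: Tue (+1)
Sunday years: 1802, 1808, 1813, 1819, 1830, 1836, 1841, 1847 — 8 in total.

8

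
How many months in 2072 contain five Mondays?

4

A month of length L has five Mondays iff its first Monday is on day ≤ L−28 (so day 1–3 in a 31-day month, 1–2 in a 30-day month, day 1 in a leap February).
Checking each month of 2072: Jan starts Fri (31d); Feb starts Mon (29d) ✓; Mar starts Tue (31d); Apr starts Fri (30d); May starts Sun (31d) ✓; Jun starts Wed (30d); Jul starts Fri (31d); Aug starts Mon (31d) ✓; Sep starts Thu (30d); Oct starts Sat (31d) ✓; Nov starts Tue (30d); Dec starts Thu (31d).
Five-Monday months: February, May, August, October → 4.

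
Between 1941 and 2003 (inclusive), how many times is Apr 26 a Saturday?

10

Track Apr 26's weekday year by year (advancing +1, or +2 across a Feb 29):
  1941: Sat ✓  1942: Sun (+1)  1943: Mon (+1)  1944: Wed (+2)  1945: Thu (+1)
  1946: Fri (+1)  1947: Sat (+1) ✓  1948: Mon (+2)  1949: Tue (+1)  1950: Wed (+1)
  1951: Thu (+1)  1952: Sat (+2) ✓  1953: Sun (+1)  1954: Mon (+1)  … (35 more years) …
  1990: Thu (+1)  1991: Fri (+1)  1992: Sun (+2)  1993: Mon (+1)  1994: Tue (+1)
  1995: Wed (+1)  1996: Fri (+2)  1997: Sat (+1) ✓  1998: Sun (+1)  1999: Mon (+1)
  2000: Wed (+2)  2001: Thu (+1)  2002: Fri (+1)  2003: Sat (+1) ✓
Saturday years: 1941, 1947, 1952, 1958, 1969, 1975, 1980, 1986, 1997, 2003 — 10 in total.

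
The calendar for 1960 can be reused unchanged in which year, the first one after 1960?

1988

Two years share a calendar iff Jan 1 falls on the same weekday and both are leap or both are common. 1960: Jan 1 is Friday, leap year.
1961: Jan 1 Sunday, common
1962: Jan 1 Monday, common
1963: Jan 1 Tuesday, common
1964: Jan 1 Wednesday, leap
1965: Jan 1 Friday, common
1966: Jan 1 Saturday, common
1967: Jan 1 Sunday, common
1968: Jan 1 Monday, leap
1969: Jan 1 Wednesday, common
1970: Jan 1 Thursday, common
1971: Jan 1 Friday, common
1972: Jan 1 Saturday, leap
1973: Jan 1 Monday, common
1974: Jan 1 Tuesday, common
1975: Jan 1 Wednesday, common
1976: Jan 1 Thursday, leap
1977: Jan 1 Saturday, common
1978: Jan 1 Sunday, common
1979: Jan 1 Monday, common
1980: Jan 1 Tuesday, leap
1981: Jan 1 Thursday, common
1982: Jan 1 Friday, common
1983: Jan 1 Saturday, common
1984: Jan 1 Sunday, leap
1985: Jan 1 Tuesday, common
1986: Jan 1 Wednesday, common
1987: Jan 1 Thursday, common
1988: Jan 1 Friday, leap
1988 matches on both conditions.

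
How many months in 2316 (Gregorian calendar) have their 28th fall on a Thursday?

2

Check the 28th of each month of 2316: Jan 28: Fri, Feb 28: Mon, Mar 28: Tue, Apr 28: Fri, May 28: Sun, Jun 28: Wed, Jul 28: Fri, Aug 28: Mon, Sep 28: Thu, Oct 28: Sat, Nov 28: Tue, Dec 28: Thu.
Thursday occurs in September, December — 2 months.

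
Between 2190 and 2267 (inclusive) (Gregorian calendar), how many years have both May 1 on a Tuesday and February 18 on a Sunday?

8

Check each year's weekday for May 1 and February 18:
  2190: Sat/Thu  2191: Sun/Fri  2192: Tue/Sat  2193: Wed/Mon  2194: Thu/Tue  2195: Fri/Wed  2196: Sun/Thu  2197: Mon/Sat  2198: Tue/Sun ✓  2199: Wed/Mon  2200: Thu/Tue  2201: Fri/Wed  2202: Sat/Thu  2203: Sun/Fri  …(50 more)…  2254: Mon/Sat  2255: Tue/Sun ✓  2256: Thu/Mon  2257: Fri/Wed  2258: Sat/Thu  2259: Sun/Fri  2260: Tue/Sat  2261: Wed/Mon  2262: Thu/Tue  2263: Fri/Wed  2264: Sun/Thu  2265: Mon/Sat  2266: Tue/Sun ✓  2267: Wed/Mon
Both conditions hold in: 2198, 2210, 2221, 2227, 2238, 2249, 2255, 2266 — 8.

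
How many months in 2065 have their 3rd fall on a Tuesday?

3

Check the 3rd of each month of 2065: Jan 3: Sat, Feb 3: Tue, Mar 3: Tue, Apr 3: Fri, May 3: Sun, Jun 3: Wed, Jul 3: Fri, Aug 3: Mon, Sep 3: Thu, Oct 3: Sat, Nov 3: Tue, Dec 3: Thu.
Tuesday occurs in February, March, November — 3 months.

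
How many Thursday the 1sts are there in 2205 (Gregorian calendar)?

Check the 1st of each month of 2205: Jan 1: Tue, Feb 1: Fri, Mar 1: Fri, Apr 1: Mon, May 1: Wed, Jun 1: Sat, Jul 1: Mon, Aug 1: Thu, Sep 1: Sun, Oct 1: Tue, Nov 1: Fri, Dec 1: Sun.
Thursday occurs in August — 1 month.

1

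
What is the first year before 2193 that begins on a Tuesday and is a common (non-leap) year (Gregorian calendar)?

Jan 1 advances by 2 weekdays after a leap year and by 1 after a common year.
2193: Jan 1 is Tuesday.
2192: Sunday (leap)
2191: Saturday
2190: Friday
2189: Thursday
2188: Tuesday (leap)
2187: Monday
2186: Sunday
2185: Saturday
2184: Thursday (leap)
2183: Wednesday
2182: Tuesday
2182 begins on a Tuesday and is a common year.

2182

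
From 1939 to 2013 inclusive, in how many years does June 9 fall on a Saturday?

11

Track June 9's weekday year by year (advancing +1, or +2 across a Feb 29):
  1939: Fri  1940: Sun (+2)  1941: Mon (+1)  1942: Tue (+1)  1943: Wed (+1)
  1944: Fri (+2)  1945: Sat (+1) ✓  1946: Sun (+1)  1947: Mon (+1)  1948: Wed (+2)
  1949: Thu (+1)  1950: Fri (+1)  1951: Sat (+1) ✓  1952: Mon (+2)  … (47 more years) …
  2000: Fri (+2)  2001: Sat (+1) ✓  2002: Sun (+1)  2003: Mon (+1)  2004: Wed (+2)
  2005: Thu (+1)  2006: Fri (+1)  2007: Sat (+1) ✓  2008: Mon (+2)  2009: Tue (+1)
  2010: Wed (+1)  2011: Thu (+1)  2012: Sat (+2) ✓  2013: Sun (+1)
Saturday years: 1945, 1951, 1956, 1962, 1973, 1979, 1984, 1990, 2001, 2007, 2012 — 11 in total.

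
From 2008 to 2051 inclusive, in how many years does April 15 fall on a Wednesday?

Track April 15's weekday year by year (advancing +1, or +2 across a Feb 29):
  2008: Tue  2009: Wed (+1) ✓  2010: Thu (+1)  2011: Fri (+1)  2012: Sun (+2)
  2013: Mon (+1)  2014: Tue (+1)  2015: Wed (+1) ✓  2016: Fri (+2)  2017: Sat (+1)
  2018: Sun (+1)  2019: Mon (+1)  2020: Wed (+2) ✓  2021: Thu (+1)  … (16 more years) …
  2038: Thu (+1)  2039: Fri (+1)  2040: Sun (+2)  2041: Mon (+1)  2042: Tue (+1)
  2043: Wed (+1) ✓  2044: Fri (+2)  2045: Sat (+1)  2046: Sun (+1)  2047: Mon (+1)
  2048: Wed (+2) ✓  2049: Thu (+1)  2050: Fri (+1)  2051: Sat (+1)
Wednesday years: 2009, 2015, 2020, 2026, 2037, 2043, 2048 — 7 in total.

7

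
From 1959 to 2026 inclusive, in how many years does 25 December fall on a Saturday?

Track 25 December's weekday year by year (advancing +1, or +2 across a Feb 29):
  1959: Fri  1960: Sun (+2)  1961: Mon (+1)  1962: Tue (+1)  1963: Wed (+1)
  1964: Fri (+2)  1965: Sat (+1) ✓  1966: Sun (+1)  1967: Mon (+1)  1968: Wed (+2)
  1969: Thu (+1)  1970: Fri (+1)  1971: Sat (+1) ✓  1972: Mon (+2)  … (40 more years) …
  2013: Wed (+1)  2014: Thu (+1)  2015: Fri (+1)  2016: Sun (+2)  2017: Mon (+1)
  2018: Tue (+1)  2019: Wed (+1)  2020: Fri (+2)  2021: Sat (+1) ✓  2022: Sun (+1)
  2023: Mon (+1)  2024: Wed (+2)  2025: Thu (+1)  2026: Fri (+1)
Saturday years: 1965, 1971, 1976, 1982, 1993, 1999, 2004, 2010, 2021 — 9 in total.

9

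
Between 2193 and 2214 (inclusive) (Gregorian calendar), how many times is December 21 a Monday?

Track December 21's weekday year by year (advancing +1, or +2 across a Feb 29):
  2193: Sat  2194: Sun (+1)  2195: Mon (+1) ✓  2196: Wed (+2)  2197: Thu (+1)
  2198: Fri (+1)  2199: Sat (+1)  2200: Sun (+1)  2201: Mon (+1) ✓  2202: Tue (+1)
  2203: Wed (+1)  2204: Fri (+2)  2205: Sat (+1)  2206: Sun (+1)  2207: Mon (+1) ✓
  2208: Wed (+2)  2209: Thu (+1)  2210: Fri (+1)  2211: Sat (+1)  2212: Mon (+2) ✓
  2213: Tue (+1)  2214: Wed (+1)
Monday years: 2195, 2201, 2207, 2212 — 4 in total.

4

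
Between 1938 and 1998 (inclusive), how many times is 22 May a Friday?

9

Track 22 May's weekday year by year (advancing +1, or +2 across a Feb 29):
  1938: Sun  1939: Mon (+1)  1940: Wed (+2)  1941: Thu (+1)  1942: Fri (+1) ✓
  1943: Sat (+1)  1944: Mon (+2)  1945: Tue (+1)  1946: Wed (+1)  1947: Thu (+1)
  1948: Sat (+2)  1949: Sun (+1)  1950: Mon (+1)  1951: Tue (+1)  … (33 more years) …
  1985: Wed (+1)  1986: Thu (+1)  1987: Fri (+1) ✓  1988: Sun (+2)  1989: Mon (+1)
  1990: Tue (+1)  1991: Wed (+1)  1992: Fri (+2) ✓  1993: Sat (+1)  1994: Sun (+1)
  1995: Mon (+1)  1996: Wed (+2)  1997: Thu (+1)  1998: Fri (+1) ✓
Friday years: 1942, 1953, 1959, 1964, 1970, 1981, 1987, 1992, 1998 — 9 in total.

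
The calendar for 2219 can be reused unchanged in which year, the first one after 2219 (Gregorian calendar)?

2230

Two years share a calendar iff Jan 1 falls on the same weekday and both are leap or both are common. 2219: Jan 1 is Friday, common year.
2220: Jan 1 Saturday, leap
2221: Jan 1 Monday, common
2222: Jan 1 Tuesday, common
2223: Jan 1 Wednesday, common
2224: Jan 1 Thursday, leap
2225: Jan 1 Saturday, common
2226: Jan 1 Sunday, common
2227: Jan 1 Monday, common
2228: Jan 1 Tuesday, leap
2229: Jan 1 Thursday, common
2230: Jan 1 Friday, common
2230 matches on both conditions.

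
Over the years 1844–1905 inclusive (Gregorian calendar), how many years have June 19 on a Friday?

Track June 19's weekday year by year (advancing +1, or +2 across a Feb 29):
  1844: Wed  1845: Thu (+1)  1846: Fri (+1) ✓  1847: Sat (+1)  1848: Mon (+2)
  1849: Tue (+1)  1850: Wed (+1)  1851: Thu (+1)  1852: Sat (+2)  1853: Sun (+1)
  1854: Mon (+1)  1855: Tue (+1)  1856: Thu (+2)  1857: Fri (+1) ✓  … (34 more years) …
  1892: Sun (+2)  1893: Mon (+1)  1894: Tue (+1)  1895: Wed (+1)  1896: Fri (+2) ✓
  1897: Sat (+1)  1898: Sun (+1)  1899: Mon (+1)  1900: Tue (+1)  1901: Wed (+1)
  1902: Thu (+1)  1903: Fri (+1) ✓  1904: Sun (+2)  1905: Mon (+1)
Friday years: 1846, 1857, 1863, 1868, 1874, 1885, 1891, 1896, 1903 — 9 in total.

9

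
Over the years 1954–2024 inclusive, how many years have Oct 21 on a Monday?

Track Oct 21's weekday year by year (advancing +1, or +2 across a Feb 29):
  1954: Thu  1955: Fri (+1)  1956: Sun (+2)  1957: Mon (+1) ✓  1958: Tue (+1)
  1959: Wed (+1)  1960: Fri (+2)  1961: Sat (+1)  1962: Sun (+1)  1963: Mon (+1) ✓
  1964: Wed (+2)  1965: Thu (+1)  1966: Fri (+1)  1967: Sat (+1)  … (43 more years) …
  2011: Fri (+1)  2012: Sun (+2)  2013: Mon (+1) ✓  2014: Tue (+1)  2015: Wed (+1)
  2016: Fri (+2)  2017: Sat (+1)  2018: Sun (+1)  2019: Mon (+1) ✓  2020: Wed (+2)
  2021: Thu (+1)  2022: Fri (+1)  2023: Sat (+1)  2024: Mon (+2) ✓
Monday years: 1957, 1963, 1968, 1974, 1985, 1991, 1996, 2002, 2013, 2019, 2024 — 11 in total.

11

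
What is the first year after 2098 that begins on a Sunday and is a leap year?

Jan 1 advances by 2 weekdays after a leap year and by 1 after a common year.
2098: Jan 1 is Wednesday.
2099: Thursday
2100: Friday
2101: Saturday
2102: Sunday
2103: Monday
2104: Tuesday (leap)
2105: Thursday
2106: Friday
2107: Saturday
2108: Sunday (leap)
2108 begins on a Sunday and is a leap year.

2108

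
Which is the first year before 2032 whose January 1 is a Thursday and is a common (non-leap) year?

2026

Jan 1 advances by 2 weekdays after a leap year and by 1 after a common year.
2032: Jan 1 is Thursday (leap).
2031: Wednesday
2030: Tuesday
2029: Monday
2028: Saturday (leap)
2027: Friday
2026: Thursday
2026 begins on a Thursday and is a common year.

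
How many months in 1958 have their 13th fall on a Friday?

1

Check the 13th of each month of 1958: Jan 13: Mon, Feb 13: Thu, Mar 13: Thu, Apr 13: Sun, May 13: Tue, Jun 13: Fri, Jul 13: Sun, Aug 13: Wed, Sep 13: Sat, Oct 13: Mon, Nov 13: Thu, Dec 13: Sat.
Friday occurs in June — 1 month.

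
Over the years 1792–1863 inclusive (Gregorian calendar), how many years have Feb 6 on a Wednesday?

11

Track Feb 6's weekday year by year (advancing +1, or +2 across a Feb 29):
  1792: Mon  1793: Wed (+2) ✓  1794: Thu (+1)  1795: Fri (+1)  1796: Sat (+1)
  1797: Mon (+2)  1798: Tue (+1)  1799: Wed (+1) ✓  1800: Thu (+1)  1801: Fri (+1)
  1802: Sat (+1)  1803: Sun (+1)  1804: Mon (+1)  1805: Wed (+2) ✓  … (44 more years) …
  1850: Wed (+1) ✓  1851: Thu (+1)  1852: Fri (+1)  1853: Sun (+2)  1854: Mon (+1)
  1855: Tue (+1)  1856: Wed (+1) ✓  1857: Fri (+2)  1858: Sat (+1)  1859: Sun (+1)
  1860: Mon (+1)  1861: Wed (+2) ✓  1862: Thu (+1)  1863: Fri (+1)
Wednesday years: 1793, 1799, 1805, 1811, 1822, 1828, 1833, 1839, 1850, 1856, 1861 — 11 in total.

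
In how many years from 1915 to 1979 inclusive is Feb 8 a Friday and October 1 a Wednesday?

Check each year's weekday for Feb 8 and October 1:
  1915: Mon/Fri  1916: Tue/Sun  1917: Thu/Mon  1918: Fri/Tue  1919: Sat/Wed  1920: Sun/Fri  1921: Tue/Sat  1922: Wed/Sun  1923: Thu/Mon  1924: Fri/Wed ✓  1925: Sun/Thu  1926: Mon/Fri  1927: Tue/Sat  1928: Wed/Mon  …(37 more)…  1966: Tue/Sat  1967: Wed/Sun  1968: Thu/Tue  1969: Sat/Wed  1970: Sun/Thu  1971: Mon/Fri  1972: Tue/Sun  1973: Thu/Mon  1974: Fri/Tue  1975: Sat/Wed  1976: Sun/Fri  1977: Tue/Sat  1978: Wed/Sun  1979: Thu/Mon
Both conditions hold in: 1924, 1952 — 2.

2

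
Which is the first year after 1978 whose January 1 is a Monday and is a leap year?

1996

Jan 1 advances by 2 weekdays after a leap year and by 1 after a common year.
1978: Jan 1 is Sunday.
1979: Monday
1980: Tuesday (leap)
1981: Thursday
1982: Friday
1983: Saturday
1984: Sunday (leap)
1985: Tuesday
1986: Wednesday
1987: Thursday
1988: Friday (leap)
1989: Sunday
1990: Monday
1991: Tuesday
1992: Wednesday (leap)
1993: Friday
1994: Saturday
1995: Sunday
1996: Monday (leap)
1996 begins on a Monday and is a leap year.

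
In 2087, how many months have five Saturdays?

4

A month of length L has five Saturdays iff its first Saturday is on day ≤ L−28 (so day 1–3 in a 31-day month, 1–2 in a 30-day month, day 1 in a leap February).
Checking each month of 2087: Jan starts Wed (31d); Feb starts Sat (28d); Mar starts Sat (31d) ✓; Apr starts Tue (30d); May starts Thu (31d) ✓; Jun starts Sun (30d); Jul starts Tue (31d); Aug starts Fri (31d) ✓; Sep starts Mon (30d); Oct starts Wed (31d); Nov starts Sat (30d) ✓; Dec starts Mon (31d).
Five-Saturday months: March, May, August, November → 4.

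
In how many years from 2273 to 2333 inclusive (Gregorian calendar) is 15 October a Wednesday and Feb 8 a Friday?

Check each year's weekday for 15 October and Feb 8:
  2273: Wed/Sat  2274: Thu/Sun  2275: Fri/Mon  2276: Sun/Tue  2277: Mon/Thu  2278: Tue/Fri  2279: Wed/Sat  2280: Fri/Sun  2281: Sat/Tue  2282: Sun/Wed  2283: Mon/Thu  2284: Wed/Fri ✓  2285: Thu/Sun  2286: Fri/Mon  …(33 more)…  2320: Fri/Sun  2321: Sat/Tue  2322: Sun/Wed  2323: Mon/Thu  2324: Wed/Fri ✓  2325: Thu/Sun  2326: Fri/Mon  2327: Sat/Tue  2328: Mon/Wed  2329: Tue/Fri  2330: Wed/Sat  2331: Thu/Sun  2332: Sat/Mon  2333: Sun/Wed
Both conditions hold in: 2284, 2324 — 2.

2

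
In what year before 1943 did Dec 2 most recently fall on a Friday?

1938

From one year to the next, a fixed date's weekday advances by 1, or by 2 when a Feb 29 lies between the two dates.
1943: December 2 is Thursday.
1942: Wednesday (−1)
1941: Tuesday (−1)
1940: Monday (−1)
1939: Saturday (−2)
1938: Friday (−1)
Dec 2 falls on a Friday in 1938.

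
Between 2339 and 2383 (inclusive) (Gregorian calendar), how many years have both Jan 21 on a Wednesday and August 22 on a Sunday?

2

Check each year's weekday for Jan 21 and August 22:
  2339: Sat/Tue  2340: Sun/Thu  2341: Tue/Fri  2342: Wed/Sat  2343: Thu/Sun  2344: Fri/Tue  2345: Sun/Wed  2346: Mon/Thu  2347: Tue/Fri  2348: Wed/Sun ✓  2349: Fri/Mon  2350: Sat/Tue  2351: Sun/Wed  2352: Mon/Fri  …(17 more)…  2370: Wed/Sat  2371: Thu/Sun  2372: Fri/Tue  2373: Sun/Wed  2374: Mon/Thu  2375: Tue/Fri  2376: Wed/Sun ✓  2377: Fri/Mon  2378: Sat/Tue  2379: Sun/Wed  2380: Mon/Fri  2381: Wed/Sat  2382: Thu/Sun  2383: Fri/Mon
Both conditions hold in: 2348, 2376 — 2.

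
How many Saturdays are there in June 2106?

4

June 2106 has 30 days and begins on Tuesday.
The first Saturday is June 5.
Saturdays fall on 5, 12, 19, 26 — that's 4.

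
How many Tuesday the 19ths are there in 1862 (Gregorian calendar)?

1

Check the 19th of each month of 1862: Jan 19: Sun, Feb 19: Wed, Mar 19: Wed, Apr 19: Sat, May 19: Mon, Jun 19: Thu, Jul 19: Sat, Aug 19: Tue, Sep 19: Fri, Oct 19: Sun, Nov 19: Wed, Dec 19: Fri.
Tuesday occurs in August — 1 month.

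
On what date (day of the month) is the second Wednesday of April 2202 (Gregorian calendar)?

April 1, 2202 is a Thursday, so the first Wednesday is the 7th.
The second Wednesday is 7 + 7 = 14.

14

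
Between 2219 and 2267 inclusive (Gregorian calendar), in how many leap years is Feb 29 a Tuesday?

2

Leap years in 2219–2267: 12 of them.
Feb 29 weekday advances by 5 (mod 7) from one leap year to the next four years later (or differs when a century non-leap intervenes).
Leap-day weekdays: 2220:Tue✓ 2224:Sun 2228:Fri 2232:Wed 2236:Mon 2240:Sat 2244:Thu 2248:Tue✓ 2252:Sun 2256:Fri 2260:Wed 2264:Mon
Tuesday: 2220, 2248 → 2.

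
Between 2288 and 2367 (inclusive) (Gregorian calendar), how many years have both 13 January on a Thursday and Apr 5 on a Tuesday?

Check each year's weekday for 13 January and Apr 5:
  2288: Fri/Thu  2289: Sun/Fri  2290: Mon/Sat  2291: Tue/Sun  2292: Wed/Tue  2293: Fri/Wed  2294: Sat/Thu  2295: Sun/Fri  2296: Mon/Sun  2297: Wed/Mon  2298: Thu/Tue ✓  2299: Fri/Wed  2300: Sat/Thu  2301: Sun/Fri  …(52 more)…  2354: Wed/Mon  2355: Thu/Tue ✓  2356: Fri/Thu  2357: Sun/Fri  2358: Mon/Sat  2359: Tue/Sun  2360: Wed/Tue  2361: Fri/Wed  2362: Sat/Thu  2363: Sun/Fri  2364: Mon/Sun  2365: Wed/Mon  2366: Thu/Tue ✓  2367: Fri/Wed
Both conditions hold in: 2298, 2310, 2321, 2327, 2338, 2349, 2355, 2366 — 8.

8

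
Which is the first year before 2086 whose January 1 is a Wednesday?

Jan 1 advances by 2 weekdays after a leap year and by 1 after a common year.
2086: Jan 1 is Tuesday.
2085: Monday
2084: Saturday (leap)
2083: Friday
2082: Thursday
2081: Wednesday
2081 begins on a Wednesday

2081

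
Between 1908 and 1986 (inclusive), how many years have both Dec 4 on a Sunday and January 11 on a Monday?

Check each year's weekday for Dec 4 and January 11:
  1908: Fri/Sat  1909: Sat/Mon  1910: Sun/Tue  1911: Mon/Wed  1912: Wed/Thu  1913: Thu/Sat  1914: Fri/Sun  1915: Sat/Mon  1916: Mon/Tue  1917: Tue/Thu  1918: Wed/Fri  1919: Thu/Sat  1920: Sat/Sun  1921: Sun/Tue  …(51 more)…  1973: Tue/Thu  1974: Wed/Fri  1975: Thu/Sat  1976: Sat/Sun  1977: Sun/Tue  1978: Mon/Wed  1979: Tue/Thu  1980: Thu/Fri  1981: Fri/Sun  1982: Sat/Mon  1983: Sun/Tue  1984: Tue/Wed  1985: Wed/Fri  1986: Thu/Sat
Both conditions hold in: 1932, 1960 — 2.

2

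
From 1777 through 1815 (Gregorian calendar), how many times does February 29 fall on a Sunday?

Leap years in 1777–1815: 8 of them.
Feb 29 weekday advances by 5 (mod 7) from one leap year to the next four years later (or differs when a century non-leap intervenes).
Leap-day weekdays: 1780:Tue 1784:Sun✓ 1788:Fri 1792:Wed 1796:Mon 1804:Wed 1808:Mon 1812:Sat
Sunday: 1784 → 1.

1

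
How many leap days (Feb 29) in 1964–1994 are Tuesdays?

Leap years in 1964–1994: 8 of them.
Feb 29 weekday advances by 5 (mod 7) from one leap year to the next four years later (or differs when a century non-leap intervenes).
Leap-day weekdays: 1964:Sat 1968:Thu 1972:Tue✓ 1976:Sun 1980:Fri 1984:Wed 1988:Mon 1992:Sat
Tuesday: 1972 → 1.

1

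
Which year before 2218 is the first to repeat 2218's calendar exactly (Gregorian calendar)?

2207

Two years share a calendar iff Jan 1 falls on the same weekday and both are leap or both are common. 2218: Jan 1 is Thursday, common year.
2217: Jan 1 Wednesday, common
2216: Jan 1 Monday, leap
2215: Jan 1 Sunday, common
2214: Jan 1 Saturday, common
2213: Jan 1 Friday, common
2212: Jan 1 Wednesday, leap
2211: Jan 1 Tuesday, common
2210: Jan 1 Monday, common
2209: Jan 1 Sunday, common
2208: Jan 1 Friday, leap
2207: Jan 1 Thursday, common
2207 matches on both conditions.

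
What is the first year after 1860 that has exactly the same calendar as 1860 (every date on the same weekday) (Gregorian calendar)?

Two years share a calendar iff Jan 1 falls on the same weekday and both are leap or both are common. 1860: Jan 1 is Sunday, leap year.
1861: Jan 1 Tuesday, common
1862: Jan 1 Wednesday, common
1863: Jan 1 Thursday, common
1864: Jan 1 Friday, leap
1865: Jan 1 Sunday, common
1866: Jan 1 Monday, common
1867: Jan 1 Tuesday, common
1868: Jan 1 Wednesday, leap
1869: Jan 1 Friday, common
1870: Jan 1 Saturday, common
1871: Jan 1 Sunday, common
1872: Jan 1 Monday, leap
1873: Jan 1 Wednesday, common
1874: Jan 1 Thursday, common
1875: Jan 1 Friday, common
1876: Jan 1 Saturday, leap
1877: Jan 1 Monday, common
1878: Jan 1 Tuesday, common
1879: Jan 1 Wednesday, common
1880: Jan 1 Thursday, leap
1881: Jan 1 Saturday, common
1882: Jan 1 Sunday, common
1883: Jan 1 Monday, common
1884: Jan 1 Tuesday, leap
1885: Jan 1 Thursday, common
1886: Jan 1 Friday, common
1887: Jan 1 Saturday, common
1888: Jan 1 Sunday, leap
1888 matches on both conditions.

1888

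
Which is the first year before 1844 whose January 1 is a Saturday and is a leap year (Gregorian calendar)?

Jan 1 advances by 2 weekdays after a leap year and by 1 after a common year.
1844: Jan 1 is Monday (leap).
1843: Sunday
1842: Saturday
1841: Friday
1840: Wednesday (leap)
1839: Tuesday
1838: Monday
1837: Sunday
1836: Friday (leap)
1835: Thursday
1834: Wednesday
1833: Tuesday
1832: Sunday (leap)
1831: Saturday
1830: Friday
1829: Thursday
1828: Tuesday (leap)
1827: Monday
1826: Sunday
1825: Saturday
1824: Thursday (leap)
1823: Wednesday
1822: Tuesday
1821: Monday
1820: Saturday (leap)
1820 begins on a Saturday and is a leap year.

1820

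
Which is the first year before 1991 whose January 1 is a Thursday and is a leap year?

Jan 1 advances by 2 weekdays after a leap year and by 1 after a common year.
1991: Jan 1 is Tuesday.
1990: Monday
1989: Sunday
1988: Friday (leap)
1987: Thursday
1986: Wednesday
1985: Tuesday
1984: Sunday (leap)
1983: Saturday
1982: Friday
1981: Thursday
1980: Tuesday (leap)
1979: Monday
1978: Sunday
1977: Saturday
1976: Thursday (leap)
1976 begins on a Thursday and is a leap year.

1976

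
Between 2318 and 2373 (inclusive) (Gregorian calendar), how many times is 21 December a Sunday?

8

Track 21 December's weekday year by year (advancing +1, or +2 across a Feb 29):
  2318: Sat  2319: Sun (+1) ✓  2320: Tue (+2)  2321: Wed (+1)  2322: Thu (+1)
  2323: Fri (+1)  2324: Sun (+2) ✓  2325: Mon (+1)  2326: Tue (+1)  2327: Wed (+1)
  2328: Fri (+2)  2329: Sat (+1)  2330: Sun (+1) ✓  2331: Mon (+1)  … (28 more years) …
  2360: Wed (+2)  2361: Thu (+1)  2362: Fri (+1)  2363: Sat (+1)  2364: Mon (+2)
  2365: Tue (+1)  2366: Wed (+1)  2367: Thu (+1)  2368: Sat (+2)  2369: Sun (+1) ✓
  2370: Mon (+1)  2371: Tue (+1)  2372: Thu (+2)  2373: Fri (+1)
Sunday years: 2319, 2324, 2330, 2341, 2347, 2352, 2358, 2369 — 8 in total.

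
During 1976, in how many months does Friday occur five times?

5

A month of length L has five Fridays iff its first Friday is on day ≤ L−28 (so day 1–3 in a 31-day month, 1–2 in a 30-day month, day 1 in a leap February).
Checking each month of 1976: Jan starts Thu (31d) ✓; Feb starts Sun (29d); Mar starts Mon (31d); Apr starts Thu (30d) ✓; May starts Sat (31d); Jun starts Tue (30d); Jul starts Thu (31d) ✓; Aug starts Sun (31d); Sep starts Wed (30d); Oct starts Fri (31d) ✓; Nov starts Mon (30d); Dec starts Wed (31d) ✓.
Five-Friday months: January, April, July, October, December → 5.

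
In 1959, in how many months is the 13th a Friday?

Check the 13th of each month of 1959: Jan 13: Tue, Feb 13: Fri, Mar 13: Fri, Apr 13: Mon, May 13: Wed, Jun 13: Sat, Jul 13: Mon, Aug 13: Thu, Sep 13: Sun, Oct 13: Tue, Nov 13: Fri, Dec 13: Sun.
Friday occurs in February, March, November — 3 months.

3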